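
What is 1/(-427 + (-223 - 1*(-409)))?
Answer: -1/241 ≈ -0.0041494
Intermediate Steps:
1/(-427 + (-223 - 1*(-409))) = 1/(-427 + (-223 + 409)) = 1/(-427 + 186) = 1/(-241) = -1/241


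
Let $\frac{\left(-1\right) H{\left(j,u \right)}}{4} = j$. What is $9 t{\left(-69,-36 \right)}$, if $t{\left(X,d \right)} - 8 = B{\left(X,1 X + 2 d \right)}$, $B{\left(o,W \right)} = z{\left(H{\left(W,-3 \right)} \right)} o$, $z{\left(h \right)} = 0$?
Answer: $72$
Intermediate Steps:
$H{\left(j,u \right)} = - 4 j$
$B{\left(o,W \right)} = 0$ ($B{\left(o,W \right)} = 0 o = 0$)
$t{\left(X,d \right)} = 8$ ($t{\left(X,d \right)} = 8 + 0 = 8$)
$9 t{\left(-69,-36 \right)} = 9 \cdot 8 = 72$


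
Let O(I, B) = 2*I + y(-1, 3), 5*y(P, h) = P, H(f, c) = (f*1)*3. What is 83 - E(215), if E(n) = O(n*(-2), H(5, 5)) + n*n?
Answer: -226409/5 ≈ -45282.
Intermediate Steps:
H(f, c) = 3*f (H(f, c) = f*3 = 3*f)
y(P, h) = P/5
O(I, B) = -1/5 + 2*I (O(I, B) = 2*I + (1/5)*(-1) = 2*I - 1/5 = -1/5 + 2*I)
E(n) = -1/5 + n**2 - 4*n (E(n) = (-1/5 + 2*(n*(-2))) + n*n = (-1/5 + 2*(-2*n)) + n**2 = (-1/5 - 4*n) + n**2 = -1/5 + n**2 - 4*n)
83 - E(215) = 83 - (-1/5 + 215**2 - 4*215) = 83 - (-1/5 + 46225 - 860) = 83 - 1*226824/5 = 83 - 226824/5 = -226409/5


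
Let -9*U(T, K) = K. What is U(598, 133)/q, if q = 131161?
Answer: -133/1180449 ≈ -0.00011267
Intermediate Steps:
U(T, K) = -K/9
U(598, 133)/q = -⅑*133/131161 = -133/9*1/131161 = -133/1180449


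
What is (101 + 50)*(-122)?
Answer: -18422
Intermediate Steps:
(101 + 50)*(-122) = 151*(-122) = -18422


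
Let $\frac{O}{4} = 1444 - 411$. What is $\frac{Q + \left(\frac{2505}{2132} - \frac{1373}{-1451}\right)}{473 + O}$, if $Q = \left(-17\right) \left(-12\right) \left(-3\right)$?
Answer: $- \frac{1886679593}{14245714860} \approx -0.13244$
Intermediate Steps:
$Q = -612$ ($Q = 204 \left(-3\right) = -612$)
$O = 4132$ ($O = 4 \left(1444 - 411\right) = 4 \cdot 1033 = 4132$)
$\frac{Q + \left(\frac{2505}{2132} - \frac{1373}{-1451}\right)}{473 + O} = \frac{-612 + \left(\frac{2505}{2132} - \frac{1373}{-1451}\right)}{473 + 4132} = \frac{-612 + \left(2505 \cdot \frac{1}{2132} - - \frac{1373}{1451}\right)}{4605} = \left(-612 + \left(\frac{2505}{2132} + \frac{1373}{1451}\right)\right) \frac{1}{4605} = \left(-612 + \frac{6561991}{3093532}\right) \frac{1}{4605} = \left(- \frac{1886679593}{3093532}\right) \frac{1}{4605} = - \frac{1886679593}{14245714860}$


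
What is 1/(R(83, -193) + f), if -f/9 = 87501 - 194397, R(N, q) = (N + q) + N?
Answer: 1/962037 ≈ 1.0395e-6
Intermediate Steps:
R(N, q) = q + 2*N
f = 962064 (f = -9*(87501 - 194397) = -9*(-106896) = 962064)
1/(R(83, -193) + f) = 1/((-193 + 2*83) + 962064) = 1/((-193 + 166) + 962064) = 1/(-27 + 962064) = 1/962037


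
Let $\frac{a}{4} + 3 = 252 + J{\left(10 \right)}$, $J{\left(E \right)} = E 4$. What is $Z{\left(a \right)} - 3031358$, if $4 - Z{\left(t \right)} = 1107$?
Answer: $-3032461$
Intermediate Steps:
$J{\left(E \right)} = 4 E$
$a = 1156$ ($a = -12 + 4 \left(252 + 4 \cdot 10\right) = -12 + 4 \left(252 + 40\right) = -12 + 4 \cdot 292 = -12 + 1168 = 1156$)
$Z{\left(t \right)} = -1103$ ($Z{\left(t \right)} = 4 - 1107 = -1103$)
$Z{\left(a \right)} - 3031358 = -1103 - 3031358 = -3032461$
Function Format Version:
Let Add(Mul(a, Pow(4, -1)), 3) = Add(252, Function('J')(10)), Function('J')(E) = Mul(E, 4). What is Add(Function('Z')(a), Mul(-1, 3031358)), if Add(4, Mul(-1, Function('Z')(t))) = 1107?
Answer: -3032461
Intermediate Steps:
Function('J')(E) = Mul(4, E)
a = 1156 (a = Add(-12, Mul(4, Add(252, Mul(4, 10)))) = Add(-12, Mul(4, Add(252, 40))) = Add(-12, Mul(4, 292)) = Add(-12, 1168) = 1156)
Function('Z')(t) = -1103 (Function('Z')(t) = Add(4, Mul(-1, 1107)) = Add(4, -1107) = -1103)
Add(Function('Z')(a), Mul(-1, 3031358)) = Add(-1103, Mul(-1, 3031358)) = Add(-1103, -3031358) = -3032461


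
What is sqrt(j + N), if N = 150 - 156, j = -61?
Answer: I*sqrt(67) ≈ 8.1853*I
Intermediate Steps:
N = -6
sqrt(j + N) = sqrt(-61 - 6) = sqrt(-67) = I*sqrt(67)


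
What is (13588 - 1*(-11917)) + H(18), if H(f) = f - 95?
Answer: 25428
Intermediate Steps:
H(f) = -95 + f
(13588 - 1*(-11917)) + H(18) = (13588 - 1*(-11917)) + (-95 + 18) = (13588 + 11917) - 77 = 25505 - 77 = 25428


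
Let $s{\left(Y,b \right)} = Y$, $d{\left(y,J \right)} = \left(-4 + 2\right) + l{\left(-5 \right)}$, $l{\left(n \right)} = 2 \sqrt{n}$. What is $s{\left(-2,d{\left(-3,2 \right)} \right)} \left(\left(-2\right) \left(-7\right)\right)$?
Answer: $-28$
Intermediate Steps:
$d{\left(y,J \right)} = -2 + 2 i \sqrt{5}$ ($d{\left(y,J \right)} = \left(-4 + 2\right) + 2 \sqrt{-5} = -2 + 2 i \sqrt{5}$)
$s{\left(-2,d{\left(-3,2 \right)} \right)} \left(\left(-2\right) \left(-7\right)\right) = - 2 \left(\left(-2\right) \left(-7\right)\right) = \left(-2\right) 14 = -28$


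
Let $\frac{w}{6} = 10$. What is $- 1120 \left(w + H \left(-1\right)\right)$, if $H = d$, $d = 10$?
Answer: $-56000$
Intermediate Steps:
$w = 60$ ($w = 6 \cdot 10 = 60$)
$H = 10$
$- 1120 \left(w + H \left(-1\right)\right) = - 1120 \left(60 + 10 \left(-1\right)\right) = - 1120 \left(60 - 10\right) = \left(-1120\right) 50 = -56000$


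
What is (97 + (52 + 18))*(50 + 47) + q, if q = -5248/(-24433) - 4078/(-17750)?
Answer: 3512734127012/216842875 ≈ 16199.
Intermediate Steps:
q = 96394887/216842875 (q = -5248*(-1/24433) - 4078*(-1/17750) = 5248/24433 + 2039/8875 = 96394887/216842875 ≈ 0.44454)
(97 + (52 + 18))*(50 + 47) + q = (97 + (52 + 18))*(50 + 47) + 96394887/216842875 = (97 + 70)*97 + 96394887/216842875 = 167*97 + 96394887/216842875 = 16199 + 96394887/216842875 = 3512734127012/216842875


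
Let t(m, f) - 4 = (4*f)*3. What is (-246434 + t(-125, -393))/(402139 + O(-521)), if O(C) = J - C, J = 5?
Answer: -251146/402665 ≈ -0.62371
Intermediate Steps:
O(C) = 5 - C
t(m, f) = 4 + 12*f (t(m, f) = 4 + (4*f)*3 = 4 + 12*f)
(-246434 + t(-125, -393))/(402139 + O(-521)) = (-246434 + (4 + 12*(-393)))/(402139 + (5 - 1*(-521))) = (-246434 + (4 - 4716))/(402139 + (5 + 521)) = (-246434 - 4712)/(402139 + 526) = -251146/402665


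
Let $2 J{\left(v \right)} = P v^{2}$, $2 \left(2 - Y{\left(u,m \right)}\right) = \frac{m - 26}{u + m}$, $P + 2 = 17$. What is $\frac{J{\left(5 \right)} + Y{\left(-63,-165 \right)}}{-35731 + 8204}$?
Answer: $- \frac{86221}{12552312} \approx -0.0068689$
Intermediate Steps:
$P = 15$ ($P = -2 + 17 = 15$)
$Y{\left(u,m \right)} = 2 - \frac{-26 + m}{2 \left(m + u\right)}$ ($Y{\left(u,m \right)} = 2 - \frac{\left(m - 26\right) \frac{1}{u + m}}{2} = 2 - \frac{\left(-26 + m\right) \frac{1}{m + u}}{2} = 2 - \frac{\frac{1}{m + u} \left(-26 + m\right)}{2} = 2 - \frac{-26 + m}{2 \left(m + u\right)}$)
$J{\left(v \right)} = \frac{15 v^{2}}{2}$
$\frac{J{\left(5 \right)} + Y{\left(-63,-165 \right)}}{-35731 + 8204} = \frac{\frac{15 \cdot 5^{2}}{2} + \frac{13 + 2 \left(-63\right) + \frac{3}{2} \left(-165\right)}{-165 - 63}}{-35731 + 8204} = \frac{\frac{15}{2} \cdot 25 + \frac{13 - 126 - \frac{495}{2}}{-228}}{-27527} = \left(\frac{375}{2} - - \frac{721}{456}\right) \left(- \frac{1}{27527}\right) = \left(\frac{375}{2} + \frac{721}{456}\right) \left(- \frac{1}{27527}\right) = \frac{86221}{456} \left(- \frac{1}{27527}\right) = - \frac{86221}{12552312}$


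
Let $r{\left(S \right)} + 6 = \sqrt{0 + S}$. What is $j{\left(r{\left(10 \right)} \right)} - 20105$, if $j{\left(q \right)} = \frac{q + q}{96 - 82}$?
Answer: $- \frac{140741}{7} + \frac{\sqrt{10}}{7} \approx -20105.0$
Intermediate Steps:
$r{\left(S \right)} = -6 + \sqrt{S}$ ($r{\left(S \right)} = -6 + \sqrt{0 + S} = -6 + \sqrt{S}$)
$j{\left(q \right)} = \frac{q}{7}$ ($j{\left(q \right)} = \frac{2 q}{14} = 2 q \frac{1}{14} = \frac{q}{7}$)
$j{\left(r{\left(10 \right)} \right)} - 20105 = \frac{-6 + \sqrt{10}}{7} - 20105 = \left(- \frac{6}{7} + \frac{\sqrt{10}}{7}\right) - 20105 = - \frac{140741}{7} + \frac{\sqrt{10}}{7}$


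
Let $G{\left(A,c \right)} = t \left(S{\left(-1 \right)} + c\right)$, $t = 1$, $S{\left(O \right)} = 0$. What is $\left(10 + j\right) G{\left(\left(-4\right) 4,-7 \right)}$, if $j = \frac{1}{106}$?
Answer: $- \frac{7427}{106} \approx -70.066$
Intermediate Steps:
$j = \frac{1}{106} \approx 0.009434$
$G{\left(A,c \right)} = c$ ($G{\left(A,c \right)} = 1 \left(0 + c\right) = 1 c = c$)
$\left(10 + j\right) G{\left(\left(-4\right) 4,-7 \right)} = \left(10 + \frac{1}{106}\right) \left(-7\right) = \frac{1061}{106} \left(-7\right) = - \frac{7427}{106}$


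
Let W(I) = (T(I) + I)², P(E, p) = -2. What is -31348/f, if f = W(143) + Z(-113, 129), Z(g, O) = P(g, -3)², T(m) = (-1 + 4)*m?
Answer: -7837/81797 ≈ -0.095810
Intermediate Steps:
T(m) = 3*m
W(I) = 16*I² (W(I) = (3*I + I)² = (4*I)² = 16*I²)
Z(g, O) = 4 (Z(g, O) = (-2)² = 4)
f = 327188 (f = 16*143² + 4 = 16*20449 + 4 = 327184 + 4 = 327188)
-31348/f = -31348/327188 = -31348*1/327188 = -7837/81797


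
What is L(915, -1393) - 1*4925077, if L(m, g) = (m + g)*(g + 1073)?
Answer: -4772117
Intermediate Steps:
L(m, g) = (1073 + g)*(g + m) (L(m, g) = (g + m)*(1073 + g) = (1073 + g)*(g + m))
L(915, -1393) - 1*4925077 = ((-1393)² + 1073*(-1393) + 1073*915 - 1393*915) - 1*4925077 = (1940449 - 1494689 + 981795 - 1274595) - 4925077 = 152960 - 4925077 = -4772117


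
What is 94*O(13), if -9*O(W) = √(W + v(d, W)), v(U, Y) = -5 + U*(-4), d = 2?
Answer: 0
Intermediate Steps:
v(U, Y) = -5 - 4*U
O(W) = -√(-13 + W)/9 (O(W) = -√(W + (-5 - 4*2))/9 = -√(W + (-5 - 8))/9 = -√(W - 13)/9 = -√(-13 + W)/9)
94*O(13) = 94*(-√(-13 + 13)/9) = 94*(-√0/9) = 94*(-⅑*0) = 94*0 = 0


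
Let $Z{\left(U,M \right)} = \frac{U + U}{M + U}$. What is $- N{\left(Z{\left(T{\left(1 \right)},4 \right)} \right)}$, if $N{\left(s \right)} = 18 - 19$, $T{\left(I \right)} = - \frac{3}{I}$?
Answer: $1$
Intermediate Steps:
$Z{\left(U,M \right)} = \frac{2 U}{M + U}$
$N{\left(s \right)} = -1$ ($N{\left(s \right)} = 18 - 19 = -1$)
$- N{\left(Z{\left(T{\left(1 \right)},4 \right)} \right)} = \left(-1\right) \left(-1\right) = 1$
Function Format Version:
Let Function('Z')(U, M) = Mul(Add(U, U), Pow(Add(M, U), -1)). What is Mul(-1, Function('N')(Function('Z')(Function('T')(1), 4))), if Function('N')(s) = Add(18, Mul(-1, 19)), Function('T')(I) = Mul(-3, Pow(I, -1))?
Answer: 1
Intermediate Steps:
Function('Z')(U, M) = Mul(2, U, Pow(Add(M, U), -1)) (Function('Z')(U, M) = Mul(Mul(2, U), Pow(Add(M, U), -1)) = Mul(2, U, Pow(Add(M, U), -1)))
Function('N')(s) = -1 (Function('N')(s) = Add(18, -19) = -1)
Mul(-1, Function('N')(Function('Z')(Function('T')(1), 4))) = Mul(-1, -1) = 1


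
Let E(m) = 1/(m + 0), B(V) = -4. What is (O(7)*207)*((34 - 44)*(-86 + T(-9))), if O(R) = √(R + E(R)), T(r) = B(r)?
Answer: 931500*√14/7 ≈ 4.9791e+5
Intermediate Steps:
T(r) = -4
E(m) = 1/m
O(R) = √(R + 1/R)
(O(7)*207)*((34 - 44)*(-86 + T(-9))) = (√(7 + 1/7)*207)*((34 - 44)*(-86 - 4)) = (√(7 + ⅐)*207)*(-10*(-90)) = (√(50/7)*207)*900 = ((5*√14/7)*207)*900 = (1035*√14/7)*900 = 931500*√14/7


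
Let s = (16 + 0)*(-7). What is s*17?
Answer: -1904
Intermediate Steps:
s = -112 (s = 16*(-7) = -112)
s*17 = -112*17 = -1904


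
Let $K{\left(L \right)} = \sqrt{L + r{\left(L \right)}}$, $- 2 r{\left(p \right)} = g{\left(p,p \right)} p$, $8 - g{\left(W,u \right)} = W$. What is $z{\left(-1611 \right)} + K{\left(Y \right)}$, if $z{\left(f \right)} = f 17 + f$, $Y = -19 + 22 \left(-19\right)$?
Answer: $-28998 + \frac{\sqrt{387182}}{2} \approx -28687.0$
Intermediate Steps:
$Y = -437$ ($Y = -19 - 418 = -437$)
$g{\left(W,u \right)} = 8 - W$
$r{\left(p \right)} = - \frac{p \left(8 - p\right)}{2}$ ($r{\left(p \right)} = - \frac{\left(8 - p\right) p}{2} = - \frac{p \left(8 - p\right)}{2}$)
$z{\left(f \right)} = 18 f$ ($z{\left(f \right)} = 17 f + f = 18 f$)
$K{\left(L \right)} = \sqrt{L + \frac{L \left(-8 + L\right)}{2}}$
$z{\left(-1611 \right)} + K{\left(Y \right)} = 18 \left(-1611\right) + \frac{\sqrt{2} \sqrt{- 437 \left(-6 - 437\right)}}{2} = -28998 + \frac{\sqrt{2} \sqrt{\left(-437\right) \left(-443\right)}}{2} = -28998 + \frac{\sqrt{2} \sqrt{193591}}{2} = -28998 + \frac{\sqrt{387182}}{2}$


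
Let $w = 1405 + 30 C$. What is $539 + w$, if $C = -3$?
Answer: $1854$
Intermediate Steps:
$w = 1315$ ($w = 1405 + 30 \left(-3\right) = 1405 - 90 = 1315$)
$539 + w = 539 + 1315 = 1854$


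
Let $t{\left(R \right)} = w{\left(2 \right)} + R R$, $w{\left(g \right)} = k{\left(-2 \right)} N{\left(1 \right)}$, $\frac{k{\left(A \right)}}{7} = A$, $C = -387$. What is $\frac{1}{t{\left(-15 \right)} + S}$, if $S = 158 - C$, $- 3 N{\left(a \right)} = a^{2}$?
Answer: $\frac{3}{2324} \approx 0.0012909$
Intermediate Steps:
$k{\left(A \right)} = 7 A$
$N{\left(a \right)} = - \frac{a^{2}}{3}$
$S = 545$ ($S = 158 - -387 = 158 + 387 = 545$)
$w{\left(g \right)} = \frac{14}{3}$ ($w{\left(g \right)} = 7 \left(-2\right) \left(- \frac{1^{2}}{3}\right) = - 14 \left(\left(- \frac{1}{3}\right) 1\right) = \left(-14\right) \left(- \frac{1}{3}\right) = \frac{14}{3}$)
$t{\left(R \right)} = \frac{14}{3} + R^{2}$ ($t{\left(R \right)} = \frac{14}{3} + R R = \frac{14}{3} + R^{2}$)
$\frac{1}{t{\left(-15 \right)} + S} = \frac{1}{\left(\frac{14}{3} + \left(-15\right)^{2}\right) + 545} = \frac{1}{\left(\frac{14}{3} + 225\right) + 545} = \frac{1}{\frac{689}{3} + 545} = \frac{1}{\frac{2324}{3}} = \frac{3}{2324}$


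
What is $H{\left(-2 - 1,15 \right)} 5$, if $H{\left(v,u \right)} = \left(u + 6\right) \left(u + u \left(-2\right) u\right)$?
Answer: $-45675$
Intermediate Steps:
$H{\left(v,u \right)} = \left(6 + u\right) \left(u - 2 u^{2}\right)$ ($H{\left(v,u \right)} = \left(6 + u\right) \left(u + - 2 u u\right) = \left(6 + u\right) \left(u - 2 u^{2}\right)$)
$H{\left(-2 - 1,15 \right)} 5 = 15 \left(6 - 165 - 2 \cdot 15^{2}\right) 5 = 15 \left(6 - 165 - 450\right) 5 = 15 \left(-609\right) 5 = \left(-9135\right) 5 = -45675$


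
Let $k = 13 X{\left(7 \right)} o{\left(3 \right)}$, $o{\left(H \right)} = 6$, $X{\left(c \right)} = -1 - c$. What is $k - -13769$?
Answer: $13145$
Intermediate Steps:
$k = -624$ ($k = 13 \left(-1 - 7\right) 6 = 13 \left(-8\right) 6 = \left(-104\right) 6 = -624$)
$k - -13769 = -624 - -13769 = -624 + 13769 = 13145$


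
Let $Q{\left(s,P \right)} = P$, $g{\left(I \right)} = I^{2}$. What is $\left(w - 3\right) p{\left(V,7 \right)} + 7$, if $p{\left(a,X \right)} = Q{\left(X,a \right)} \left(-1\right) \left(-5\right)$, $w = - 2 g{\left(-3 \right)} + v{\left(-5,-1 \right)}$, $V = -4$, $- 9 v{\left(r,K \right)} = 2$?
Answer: $\frac{3883}{9} \approx 431.44$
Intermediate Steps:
$v{\left(r,K \right)} = - \frac{2}{9}$ ($v{\left(r,K \right)} = \left(- \frac{1}{9}\right) 2 = - \frac{2}{9}$)
$w = - \frac{164}{9}$ ($w = - 2 \left(-3\right)^{2} - \frac{2}{9} = \left(-2\right) 9 - \frac{2}{9} = -18 - \frac{2}{9} = - \frac{164}{9} \approx -18.222$)
$p{\left(a,X \right)} = 5 a$ ($p{\left(a,X \right)} = a \left(-1\right) \left(-5\right) = - a \left(-5\right) = 5 a$)
$\left(w - 3\right) p{\left(V,7 \right)} + 7 = \left(- \frac{164}{9} - 3\right) 5 \left(-4\right) + 7 = \left(- \frac{191}{9}\right) \left(-20\right) + 7 = \frac{3820}{9} + 7 = \frac{3883}{9}$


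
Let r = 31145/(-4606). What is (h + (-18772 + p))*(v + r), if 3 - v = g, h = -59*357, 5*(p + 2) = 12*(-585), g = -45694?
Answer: -8679136983117/4606 ≈ -1.8843e+9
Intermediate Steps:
p = -1406 (p = -2 + (12*(-585))/5 = -2 + (⅕)*(-7020) = -2 - 1404 = -1406)
h = -21063
v = 45697 (v = 3 - 1*(-45694) = 3 + 45694 = 45697)
r = -31145/4606 (r = 31145*(-1/4606) = -31145/4606 ≈ -6.7618)
(h + (-18772 + p))*(v + r) = (-21063 + (-18772 - 1406))*(45697 - 31145/4606) = (-21063 - 20178)*(210449237/4606) = -41241*210449237/4606 = -8679136983117/4606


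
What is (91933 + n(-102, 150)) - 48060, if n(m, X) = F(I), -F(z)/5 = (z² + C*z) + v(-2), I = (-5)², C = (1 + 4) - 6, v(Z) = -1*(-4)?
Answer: 40853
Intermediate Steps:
v(Z) = 4
C = -1 (C = 5 - 6 = -1)
I = 25
F(z) = -20 - 5*z² + 5*z (F(z) = -5*((z² - z) + 4) = -5*(4 + z² - z) = -20 - 5*z² + 5*z)
n(m, X) = -3020 (n(m, X) = -20 - 5*25² + 5*25 = -20 - 5*625 + 125 = -20 - 3125 + 125 = -3020)
(91933 + n(-102, 150)) - 48060 = (91933 - 3020) - 48060 = 88913 - 48060 = 40853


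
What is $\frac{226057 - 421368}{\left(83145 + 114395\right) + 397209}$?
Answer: $- \frac{195311}{594749} \approx -0.32839$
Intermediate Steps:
$\frac{226057 - 421368}{\left(83145 + 114395\right) + 397209} = - \frac{195311}{197540 + 397209} = - \frac{195311}{594749}$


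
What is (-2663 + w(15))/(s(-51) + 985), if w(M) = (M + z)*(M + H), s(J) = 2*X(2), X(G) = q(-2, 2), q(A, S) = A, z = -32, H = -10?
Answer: -916/327 ≈ -2.8012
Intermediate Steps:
X(G) = -2
s(J) = -4 (s(J) = 2*(-2) = -4)
w(M) = (-32 + M)*(-10 + M) (w(M) = (M - 32)*(M - 10) = (-32 + M)*(-10 + M))
(-2663 + w(15))/(s(-51) + 985) = (-2663 + (320 + 15² - 42*15))/(-4 + 985) = (-2663 + (320 + 225 - 630))/981 = (-2663 - 85)*(1/981) = -2748*1/981 = -916/327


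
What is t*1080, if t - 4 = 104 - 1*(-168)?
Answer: 298080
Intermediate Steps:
t = 276 (t = 4 + (104 - 1*(-168)) = 4 + (104 + 168) = 4 + 272 = 276)
t*1080 = 276*1080 = 298080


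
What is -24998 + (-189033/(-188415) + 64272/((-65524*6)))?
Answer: -25717296016189/1028808705 ≈ -24997.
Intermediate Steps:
-24998 + (-189033/(-188415) + 64272/((-65524*6))) = -24998 + (-189033*(-1/188415) + 64272/(-393144)) = -24998 + (63011/62805 + 64272*(-1/393144)) = -24998 + (63011/62805 - 2678/16381) = -24998 + 863991401/1028808705 = -25717296016189/1028808705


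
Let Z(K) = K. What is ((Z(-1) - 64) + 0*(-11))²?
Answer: 4225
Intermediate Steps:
((Z(-1) - 64) + 0*(-11))² = ((-1 - 64) + 0*(-11))² = (-65 + 0)² = (-65)² = 4225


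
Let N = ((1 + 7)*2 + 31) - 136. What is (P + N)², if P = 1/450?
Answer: 1603922401/202500 ≈ 7920.6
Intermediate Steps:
P = 1/450 ≈ 0.0022222
N = -89 (N = (8*2 + 31) - 136 = (16 + 31) - 136 = 47 - 136 = -89)
(P + N)² = (1/450 - 89)² = (-40049/450)² = 1603922401/202500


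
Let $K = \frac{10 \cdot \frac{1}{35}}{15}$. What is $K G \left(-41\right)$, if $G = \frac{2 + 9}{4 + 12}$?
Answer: $- \frac{451}{840} \approx -0.5369$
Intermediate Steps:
$K = \frac{2}{105}$ ($K = 10 \cdot \frac{1}{35} \cdot \frac{1}{15} = \frac{2}{7} \cdot \frac{1}{15} = \frac{2}{105} \approx 0.019048$)
$G = \frac{11}{16} \approx 0.6875$
$K G \left(-41\right) = \frac{2}{105} \cdot \frac{11}{16} \left(-41\right) = \frac{11}{840} \left(-41\right) = - \frac{451}{840}$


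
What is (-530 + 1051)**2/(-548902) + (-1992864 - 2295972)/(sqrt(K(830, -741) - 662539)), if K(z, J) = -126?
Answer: -271441/548902 + 4288836*I*sqrt(662665)/662665 ≈ -0.49452 + 5268.6*I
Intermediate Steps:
(-530 + 1051)**2/(-548902) + (-1992864 - 2295972)/(sqrt(K(830, -741) - 662539)) = (-530 + 1051)**2/(-548902) + (-1992864 - 2295972)/(sqrt(-126 - 662539)) = 521**2*(-1/548902) - 4288836*(-I*sqrt(662665)/662665) = 271441*(-1/548902) - 4288836*(-I*sqrt(662665)/662665) = -271441/548902 - (-4288836)*I*sqrt(662665)/662665 = -271441/548902 + 4288836*I*sqrt(662665)/662665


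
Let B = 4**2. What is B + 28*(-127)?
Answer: -3540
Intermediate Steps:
B = 16
B + 28*(-127) = 16 + 28*(-127) = 16 - 3556 = -3540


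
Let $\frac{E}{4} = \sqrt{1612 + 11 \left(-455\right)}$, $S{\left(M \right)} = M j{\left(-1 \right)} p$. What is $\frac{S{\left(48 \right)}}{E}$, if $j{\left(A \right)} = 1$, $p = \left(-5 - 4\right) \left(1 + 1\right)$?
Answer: $\frac{72 i \sqrt{377}}{377} \approx 3.7082 i$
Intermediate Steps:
$p = -18$ ($p = \left(-9\right) 2 = -18$)
$S{\left(M \right)} = - 18 M$ ($S{\left(M \right)} = M 1 \left(-18\right) = M \left(-18\right) = - 18 M$)
$E = 12 i \sqrt{377}$ ($E = 4 \sqrt{1612 + 11 \left(-455\right)} = 4 \sqrt{1612 - 5005} = 4 \sqrt{-3393} = 4 \cdot 3 i \sqrt{377} = 12 i \sqrt{377} \approx 233.0 i$)
$\frac{S{\left(48 \right)}}{E} = \frac{\left(-18\right) 48}{12 i \sqrt{377}} = - 864 \left(- \frac{i \sqrt{377}}{4524}\right) = \frac{72 i \sqrt{377}}{377}$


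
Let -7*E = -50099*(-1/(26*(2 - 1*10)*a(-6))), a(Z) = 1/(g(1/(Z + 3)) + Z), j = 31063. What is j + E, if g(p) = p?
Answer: 19247329/624 ≈ 30845.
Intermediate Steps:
a(Z) = 1/(Z + 1/(3 + Z)) (a(Z) = 1/(1/(Z + 3) + Z) = 1/(1/(3 + Z) + Z) = 1/(Z + 1/(3 + Z)))
E = -135983/624 (E = -(-7157)/(((2 - 1*10)*((3 - 6)/(1 - 6*(3 - 6))))*(-26)) = -(-7157)/(((2 - 10)*(-3/(1 - 6*(-3))))*(-26)) = -(-7157)/(-8*(-3)/(1 + 18)*(-26)) = -(-7157)/(-8*(-3)/19*(-26)) = -(-7157)/(-8*(-3/19)*(-26)) = -(-7157)/((24/19)*(-26)) = -(-7157)/(-624/19) = -(-7157)*(-19)/624 = -⅐*951881/624 = -135983/624 ≈ -217.92)
j + E = 31063 - 135983/624 = 19247329/624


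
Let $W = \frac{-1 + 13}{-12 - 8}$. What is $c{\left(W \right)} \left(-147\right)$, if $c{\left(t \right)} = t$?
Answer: $\frac{441}{5} \approx 88.2$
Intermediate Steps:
$W = - \frac{3}{5}$ ($W = \frac{12}{-20} = 12 \left(- \frac{1}{20}\right) = - \frac{3}{5} \approx -0.6$)
$c{\left(W \right)} \left(-147\right) = \left(- \frac{3}{5}\right) \left(-147\right) = \frac{441}{5}$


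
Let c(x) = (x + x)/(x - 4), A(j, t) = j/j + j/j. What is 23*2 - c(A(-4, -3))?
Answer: 48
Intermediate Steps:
A(j, t) = 2 (A(j, t) = 1 + 1 = 2)
c(x) = 2*x/(-4 + x) (c(x) = (2*x)/(-4 + x) = 2*x/(-4 + x))
23*2 - c(A(-4, -3)) = 23*2 - 2*2/(-4 + 2) = 46 - 2*2/(-2) = 46 - 2*2*(-1)/2 = 46 - 1*(-2) = 46 + 2 = 48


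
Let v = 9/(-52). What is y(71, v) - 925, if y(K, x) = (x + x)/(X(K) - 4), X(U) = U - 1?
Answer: -529103/572 ≈ -925.00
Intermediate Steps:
X(U) = -1 + U
v = -9/52 (v = 9*(-1/52) = -9/52 ≈ -0.17308)
y(K, x) = 2*x/(-5 + K) (y(K, x) = (x + x)/((-1 + K) - 4) = (2*x)/(-5 + K) = 2*x/(-5 + K))
y(71, v) - 925 = 2*(-9/52)/(-5 + 71) - 925 = 2*(-9/52)/66 - 925 = 2*(-9/52)*(1/66) - 925 = -3/572 - 925 = -529103/572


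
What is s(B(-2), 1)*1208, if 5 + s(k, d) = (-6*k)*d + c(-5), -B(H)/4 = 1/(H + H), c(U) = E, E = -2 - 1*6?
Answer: -22952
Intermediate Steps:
E = -8 (E = -2 - 6 = -8)
c(U) = -8
B(H) = -2/H (B(H) = -4/(H + H) = -4*1/(2*H) = -2/H)
s(k, d) = -13 - 6*d*k (s(k, d) = -5 + ((-6*k)*d - 8) = -5 + (-6*d*k - 8) = -5 + (-8 - 6*d*k) = -13 - 6*d*k)
s(B(-2), 1)*1208 = (-13 - 6*1*(-2/(-2)))*1208 = (-13 - 6*1*(-2*(-½)))*1208 = (-13 - 6*1*1)*1208 = (-13 - 6)*1208 = -19*1208 = -22952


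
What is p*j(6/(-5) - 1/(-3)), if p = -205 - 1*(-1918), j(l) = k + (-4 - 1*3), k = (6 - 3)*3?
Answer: 3426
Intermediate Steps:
k = 9 (k = 3*3 = 9)
j(l) = 2 (j(l) = 9 + (-4 - 1*3) = 9 + (-4 - 3) = 9 - 7 = 2)
p = 1713 (p = -205 + 1918 = 1713)
p*j(6/(-5) - 1/(-3)) = 1713*2 = 3426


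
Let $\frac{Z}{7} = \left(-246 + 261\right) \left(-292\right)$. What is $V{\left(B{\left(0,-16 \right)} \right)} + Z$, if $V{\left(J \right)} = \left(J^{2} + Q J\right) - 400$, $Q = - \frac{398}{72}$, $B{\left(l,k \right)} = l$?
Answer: $-31060$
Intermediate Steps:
$Q = - \frac{199}{36}$ ($Q = \left(-398\right) \frac{1}{72} = - \frac{199}{36} \approx -5.5278$)
$V{\left(J \right)} = -400 + J^{2} - \frac{199 J}{36}$ ($V{\left(J \right)} = \left(J^{2} - \frac{199 J}{36}\right) - 400 = -400 + J^{2} - \frac{199 J}{36}$)
$Z = -30660$ ($Z = 7 \left(-246 + 261\right) \left(-292\right) = 7 \cdot 15 \left(-292\right) = 7 \left(-4380\right) = -30660$)
$V{\left(B{\left(0,-16 \right)} \right)} + Z = \left(-400 + 0^{2} - 0\right) - 30660 = \left(-400 + 0 + 0\right) - 30660 = -400 - 30660 = -31060$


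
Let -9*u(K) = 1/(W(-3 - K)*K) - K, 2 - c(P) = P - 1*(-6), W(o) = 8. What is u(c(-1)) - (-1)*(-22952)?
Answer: -4957703/216 ≈ -22952.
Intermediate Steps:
c(P) = -4 - P (c(P) = 2 - (P - 1*(-6)) = 2 - (P + 6) = 2 - (6 + P) = 2 + (-6 - P) = -4 - P)
u(K) = -1/(72*K) + K/9 (u(K) = -(1/(8*K) - K)/9 = -(-K + 1/(8*K))/9 = -1/(72*K) + K/9)
u(c(-1)) - (-1)*(-22952) = (-1/(72*(-4 - 1*(-1))) + (-4 - 1*(-1))/9) - (-1)*(-22952) = (-1/(72*(-4 + 1)) + (-4 + 1)/9) - 1*22952 = (-1/72/(-3) + (⅑)*(-3)) - 22952 = (-1/72*(-⅓) - ⅓) - 22952 = (1/216 - ⅓) - 22952 = -71/216 - 22952 = -4957703/216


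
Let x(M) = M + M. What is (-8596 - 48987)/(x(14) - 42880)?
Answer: 57583/42852 ≈ 1.3438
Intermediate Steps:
x(M) = 2*M
(-8596 - 48987)/(x(14) - 42880) = (-8596 - 48987)/(2*14 - 42880) = -57583/(28 - 42880) = -57583/(-42852) = -57583*(-1/42852) = 57583/42852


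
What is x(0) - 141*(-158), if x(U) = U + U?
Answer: 22278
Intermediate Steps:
x(U) = 2*U
x(0) - 141*(-158) = 2*0 - 141*(-158) = 0 + 22278 = 22278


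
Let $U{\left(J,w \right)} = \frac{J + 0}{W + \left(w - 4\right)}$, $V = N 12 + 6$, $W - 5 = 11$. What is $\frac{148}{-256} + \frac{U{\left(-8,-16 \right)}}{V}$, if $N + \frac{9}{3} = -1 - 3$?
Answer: $- \frac{1507}{2496} \approx -0.60377$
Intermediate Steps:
$W = 16$ ($W = 5 + 11 = 16$)
$N = -7$ ($N = -3 - 4 = -7$)
$V = -78$ ($V = \left(-7\right) 12 + 6 = -84 + 6 = -78$)
$U{\left(J,w \right)} = \frac{J}{12 + w}$ ($U{\left(J,w \right)} = \frac{J + 0}{16 + \left(w - 4\right)} = \frac{J}{16 + \left(-4 + w\right)} = \frac{J}{12 + w}$)
$\frac{148}{-256} + \frac{U{\left(-8,-16 \right)}}{V} = \frac{148}{-256} + \frac{\left(-8\right) \frac{1}{12 - 16}}{-78} = 148 \left(- \frac{1}{256}\right) + - \frac{8}{-4} \left(- \frac{1}{78}\right) = - \frac{37}{64} + \left(-8\right) \left(- \frac{1}{4}\right) \left(- \frac{1}{78}\right) = - \frac{37}{64} + 2 \left(- \frac{1}{78}\right) = - \frac{37}{64} - \frac{1}{39} = - \frac{1507}{2496}$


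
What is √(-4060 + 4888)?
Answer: 6*√23 ≈ 28.775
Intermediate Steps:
√(-4060 + 4888) = √828 = 6*√23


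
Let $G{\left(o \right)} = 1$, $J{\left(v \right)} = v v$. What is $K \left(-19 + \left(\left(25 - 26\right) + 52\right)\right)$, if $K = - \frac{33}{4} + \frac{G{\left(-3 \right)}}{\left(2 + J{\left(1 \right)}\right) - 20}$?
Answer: $- \frac{4520}{17} \approx -265.88$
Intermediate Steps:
$J{\left(v \right)} = v^{2}$
$K = - \frac{565}{68}$ ($K = - \frac{33}{4} + 1 \frac{1}{\left(2 + 1^{2}\right) - 20} = \left(-33\right) \frac{1}{4} + 1 \frac{1}{\left(2 + 1\right) - 20} = - \frac{33}{4} + 1 \frac{1}{3 - 20} = - \frac{33}{4} + 1 \frac{1}{-17} = - \frac{33}{4} + 1 \left(- \frac{1}{17}\right) = - \frac{33}{4} - \frac{1}{17} = - \frac{565}{68} \approx -8.3088$)
$K \left(-19 + \left(\left(25 - 26\right) + 52\right)\right) = - \frac{565 \left(-19 + \left(\left(25 - 26\right) + 52\right)\right)}{68} = - \frac{565 \left(-19 + \left(-1 + 52\right)\right)}{68} = - \frac{565 \left(-19 + 51\right)}{68} = \left(- \frac{565}{68}\right) 32 = - \frac{4520}{17}$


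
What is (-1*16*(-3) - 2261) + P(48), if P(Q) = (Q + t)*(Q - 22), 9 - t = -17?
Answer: -289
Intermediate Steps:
t = 26 (t = 9 - 1*(-17) = 9 + 17 = 26)
P(Q) = (-22 + Q)*(26 + Q) (P(Q) = (Q + 26)*(Q - 22) = (26 + Q)*(-22 + Q) = (-22 + Q)*(26 + Q))
(-1*16*(-3) - 2261) + P(48) = (-1*16*(-3) - 2261) + (-572 + 48² + 4*48) = (-16*(-3) - 2261) + (-572 + 2304 + 192) = (48 - 2261) + 1924 = -2213 + 1924 = -289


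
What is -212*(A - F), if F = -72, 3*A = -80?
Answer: -28832/3 ≈ -9610.7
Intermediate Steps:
A = -80/3 (A = (1/3)*(-80) = -80/3 ≈ -26.667)
-212*(A - F) = -212*(-80/3 - 1*(-72)) = -212*(-80/3 + 72) = -212*136/3 = -28832/3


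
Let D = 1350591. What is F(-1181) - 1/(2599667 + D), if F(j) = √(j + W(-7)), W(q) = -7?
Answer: -1/3950258 + 6*I*√33 ≈ -2.5315e-7 + 34.467*I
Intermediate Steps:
F(j) = √(-7 + j) (F(j) = √(j - 7) = √(-7 + j))
F(-1181) - 1/(2599667 + D) = √(-7 - 1181) - 1/(2599667 + 1350591) = √(-1188) - 1/3950258 = 6*I*√33 - 1*1/3950258 = 6*I*√33 - 1/3950258 = -1/3950258 + 6*I*√33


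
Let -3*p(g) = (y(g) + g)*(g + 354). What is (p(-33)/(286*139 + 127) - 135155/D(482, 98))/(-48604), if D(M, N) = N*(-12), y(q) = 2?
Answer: -5394017347/2279530321824 ≈ -0.0023663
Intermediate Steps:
D(M, N) = -12*N
p(g) = -(2 + g)*(354 + g)/3 (p(g) = -(2 + g)*(g + 354)/3 = -(2 + g)*(354 + g)/3)
(p(-33)/(286*139 + 127) - 135155/D(482, 98))/(-48604) = ((-236 - 356/3*(-33) - ⅓*(-33)²)/(286*139 + 127) - 135155/((-12*98)))/(-48604) = ((-236 + 3916 - ⅓*1089)/(39754 + 127) - 135155/(-1176))*(-1/48604) = ((-236 + 3916 - 363)/39881 - 135155*(-1/1176))*(-1/48604) = (3317*(1/39881) + 135155/1176)*(-1/48604) = (3317/39881 + 135155/1176)*(-1/48604) = (5394017347/46900056)*(-1/48604) = -5394017347/2279530321824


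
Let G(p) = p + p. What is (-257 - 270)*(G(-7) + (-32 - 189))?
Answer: 123845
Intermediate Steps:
G(p) = 2*p
(-257 - 270)*(G(-7) + (-32 - 189)) = (-257 - 270)*(2*(-7) + (-32 - 189)) = -527*(-14 - 221) = -527*(-235) = 123845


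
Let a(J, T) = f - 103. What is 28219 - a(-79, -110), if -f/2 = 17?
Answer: 28356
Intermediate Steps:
f = -34 (f = -2*17 = -34)
a(J, T) = -137 (a(J, T) = -34 - 103 = -137)
28219 - a(-79, -110) = 28219 - 1*(-137) = 28219 + 137 = 28356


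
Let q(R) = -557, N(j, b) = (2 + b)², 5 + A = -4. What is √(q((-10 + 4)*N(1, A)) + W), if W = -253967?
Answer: 2*I*√63631 ≈ 504.5*I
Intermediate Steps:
A = -9 (A = -5 - 4 = -9)
√(q((-10 + 4)*N(1, A)) + W) = √(-557 - 253967) = √(-254524) = 2*I*√63631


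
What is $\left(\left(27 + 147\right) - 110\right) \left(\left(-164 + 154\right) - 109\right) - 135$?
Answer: $-7751$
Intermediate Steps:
$\left(\left(27 + 147\right) - 110\right) \left(\left(-164 + 154\right) - 109\right) - 135 = \left(174 - 110\right) \left(-10 - 109\right) - 135 = 64 \left(-119\right) - 135 = -7616 - 135 = -7751$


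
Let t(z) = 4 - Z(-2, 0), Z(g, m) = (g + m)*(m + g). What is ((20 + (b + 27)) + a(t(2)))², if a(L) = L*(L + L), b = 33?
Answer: 6400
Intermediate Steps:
Z(g, m) = (g + m)² (Z(g, m) = (g + m)*(g + m) = (g + m)²)
t(z) = 0 (t(z) = 4 - (-2 + 0)² = 4 - 1*(-2)² = 4 - 1*4 = 4 - 4 = 0)
a(L) = 2*L² (a(L) = L*(2*L) = 2*L²)
((20 + (b + 27)) + a(t(2)))² = ((20 + (33 + 27)) + 2*0²)² = ((20 + 60) + 2*0)² = (80 + 0)² = 80² = 6400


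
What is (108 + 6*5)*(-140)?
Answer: -19320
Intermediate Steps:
(108 + 6*5)*(-140) = (108 + 30)*(-140) = 138*(-140) = -19320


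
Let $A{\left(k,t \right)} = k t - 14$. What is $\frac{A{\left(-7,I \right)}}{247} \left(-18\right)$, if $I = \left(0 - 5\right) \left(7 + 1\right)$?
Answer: $- \frac{252}{13} \approx -19.385$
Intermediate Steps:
$I = -40$ ($I = \left(-5\right) 8 = -40$)
$A{\left(k,t \right)} = -14 + k t$
$\frac{A{\left(-7,I \right)}}{247} \left(-18\right) = \frac{-14 - -280}{247} \left(-18\right) = \left(-14 + 280\right) \frac{1}{247} \left(-18\right) = 266 \cdot \frac{1}{247} \left(-18\right) = \frac{14}{13} \left(-18\right) = - \frac{252}{13}$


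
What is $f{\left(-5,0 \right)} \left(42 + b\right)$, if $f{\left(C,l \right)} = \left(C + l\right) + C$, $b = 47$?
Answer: $-890$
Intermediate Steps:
$f{\left(C,l \right)} = l + 2 C$
$f{\left(-5,0 \right)} \left(42 + b\right) = \left(0 + 2 \left(-5\right)\right) \left(42 + 47\right) = \left(0 - 10\right) 89 = \left(-10\right) 89 = -890$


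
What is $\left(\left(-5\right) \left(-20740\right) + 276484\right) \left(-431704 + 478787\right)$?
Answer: $17900203272$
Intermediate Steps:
$\left(\left(-5\right) \left(-20740\right) + 276484\right) \left(-431704 + 478787\right) = \left(103700 + 276484\right) 47083 = 380184 \cdot 47083 = 17900203272$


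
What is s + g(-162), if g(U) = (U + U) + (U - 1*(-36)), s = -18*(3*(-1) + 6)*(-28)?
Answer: 1062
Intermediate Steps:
s = 1512 (s = -18*(-3 + 6)*(-28) = -18*3*(-28) = -54*(-28) = 1512)
g(U) = 36 + 3*U (g(U) = 2*U + (U + 36) = 2*U + (36 + U) = 36 + 3*U)
s + g(-162) = 1512 + (36 + 3*(-162)) = 1512 + (36 - 486) = 1512 - 450 = 1062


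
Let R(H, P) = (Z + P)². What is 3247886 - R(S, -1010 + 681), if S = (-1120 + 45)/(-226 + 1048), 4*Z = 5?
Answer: 50247455/16 ≈ 3.1405e+6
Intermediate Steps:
Z = 5/4 (Z = (¼)*5 = 5/4 ≈ 1.2500)
S = -1075/822 ≈ -1.3078
R(H, P) = (5/4 + P)²
3247886 - R(S, -1010 + 681) = 3247886 - (5 + 4*(-1010 + 681))²/16 = 3247886 - (5 + 4*(-329))²/16 = 3247886 - (5 - 1316)²/16 = 3247886 - (-1311)²/16 = 3247886 - 1718721/16 = 50247455/16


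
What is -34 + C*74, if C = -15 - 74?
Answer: -6620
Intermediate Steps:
C = -89
-34 + C*74 = -34 - 89*74 = -34 - 6586 = -6620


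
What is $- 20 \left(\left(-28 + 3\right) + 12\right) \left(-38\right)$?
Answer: $-9880$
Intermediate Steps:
$- 20 \left(\left(-28 + 3\right) + 12\right) \left(-38\right) = - 20 \left(-25 + 12\right) \left(-38\right) = \left(-20\right) \left(-13\right) \left(-38\right) = 260 \left(-38\right) = -9880$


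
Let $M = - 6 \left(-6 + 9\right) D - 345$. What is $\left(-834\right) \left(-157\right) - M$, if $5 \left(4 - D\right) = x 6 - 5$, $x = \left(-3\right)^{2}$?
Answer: $\frac{655893}{5} \approx 1.3118 \cdot 10^{5}$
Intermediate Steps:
$x = 9$
$D = - \frac{29}{5}$ ($D = 4 - \frac{9 \cdot 6 - 5}{5} = 4 - \frac{54 - 5}{5} = 4 - \frac{49}{5} = - \frac{29}{5} \approx -5.8$)
$M = - \frac{1203}{5}$ ($M = - 6 \left(-6 + 9\right) \left(- \frac{29}{5}\right) - 345 = \left(-6\right) 3 \left(- \frac{29}{5}\right) - 345 = \left(-18\right) \left(- \frac{29}{5}\right) - 345 = \frac{522}{5} - 345 = - \frac{1203}{5} \approx -240.6$)
$\left(-834\right) \left(-157\right) - M = \left(-834\right) \left(-157\right) - - \frac{1203}{5} = 130938 + \frac{1203}{5} = \frac{655893}{5}$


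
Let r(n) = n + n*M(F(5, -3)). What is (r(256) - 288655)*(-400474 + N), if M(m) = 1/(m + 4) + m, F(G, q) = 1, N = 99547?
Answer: 433473005493/5 ≈ 8.6695e+10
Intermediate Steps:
M(m) = m + 1/(4 + m) (M(m) = 1/(4 + m) + m = m + 1/(4 + m))
r(n) = 11*n/5 (r(n) = n + n*((1 + 1² + 4*1)/(4 + 1)) = n + n*((1 + 1 + 4)/5) = n + n*((⅕)*6) = n + n*(6/5) = n + 6*n/5 = 11*n/5)
(r(256) - 288655)*(-400474 + N) = ((11/5)*256 - 288655)*(-400474 + 99547) = (2816/5 - 288655)*(-300927) = -1440459/5*(-300927) = 433473005493/5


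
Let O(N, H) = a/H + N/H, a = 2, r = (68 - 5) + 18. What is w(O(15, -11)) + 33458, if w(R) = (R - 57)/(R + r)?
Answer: 635688/19 ≈ 33457.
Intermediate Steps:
r = 81 (r = 63 + 18 = 81)
O(N, H) = 2/H + N/H
w(R) = (-57 + R)/(81 + R) (w(R) = (R - 57)/(R + 81) = (-57 + R)/(81 + R))
w(O(15, -11)) + 33458 = (-57 + (2 + 15)/(-11))/(81 + (2 + 15)/(-11)) + 33458 = (-57 - 1/11*17)/(81 - 1/11*17) + 33458 = (-57 - 17/11)/(81 - 17/11) + 33458 = -644/11/(874/11) + 33458 = (11/874)*(-644/11) + 33458 = -14/19 + 33458 = 635688/19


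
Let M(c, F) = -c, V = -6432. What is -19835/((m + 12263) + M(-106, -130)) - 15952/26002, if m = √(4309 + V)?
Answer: (-7976*√2123 + 356529979*I)/(13001*(√2123 - 12369*I)) ≈ -2.2171 + 0.0059735*I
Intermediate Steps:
m = I*√2123 (m = √(4309 - 6432) = √(-2123) = I*√2123 ≈ 46.076*I)
-19835/((m + 12263) + M(-106, -130)) - 15952/26002 = -19835/((I*√2123 + 12263) - 1*(-106)) - 15952/26002 = -19835/((12263 + I*√2123) + 106) - 15952*1/26002 = -19835/(12369 + I*√2123) - 7976/13001 = -7976/13001 - 19835/(12369 + I*√2123)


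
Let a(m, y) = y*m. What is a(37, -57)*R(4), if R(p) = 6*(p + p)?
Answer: -101232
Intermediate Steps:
R(p) = 12*p (R(p) = 6*(2*p) = 12*p)
a(m, y) = m*y
a(37, -57)*R(4) = (37*(-57))*(12*4) = -2109*48 = -101232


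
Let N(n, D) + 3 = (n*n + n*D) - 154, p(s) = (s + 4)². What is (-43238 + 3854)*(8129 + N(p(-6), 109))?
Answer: -331770816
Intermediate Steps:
p(s) = (4 + s)²
N(n, D) = -157 + n² + D*n (N(n, D) = -3 + ((n*n + n*D) - 154) = -3 + ((n² + D*n) - 154) = -3 + (-154 + n² + D*n) = -157 + n² + D*n)
(-43238 + 3854)*(8129 + N(p(-6), 109)) = (-43238 + 3854)*(8129 + (-157 + ((4 - 6)²)² + 109*(4 - 6)²)) = -39384*(8129 + (-157 + ((-2)²)² + 109*(-2)²)) = -39384*(8129 + (-157 + 4² + 109*4)) = -39384*(8129 + (-157 + 16 + 436)) = -39384*(8129 + 295) = -39384*8424 = -331770816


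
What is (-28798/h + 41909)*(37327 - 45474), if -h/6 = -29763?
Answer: -30486060166394/89289 ≈ -3.4143e+8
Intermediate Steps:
h = 178578 (h = -6*(-29763) = 178578)
(-28798/h + 41909)*(37327 - 45474) = (-28798/178578 + 41909)*(37327 - 45474) = (-28798*1/178578 + 41909)*(-8147) = (-14399/89289 + 41909)*(-8147) = (3741998302/89289)*(-8147) = -30486060166394/89289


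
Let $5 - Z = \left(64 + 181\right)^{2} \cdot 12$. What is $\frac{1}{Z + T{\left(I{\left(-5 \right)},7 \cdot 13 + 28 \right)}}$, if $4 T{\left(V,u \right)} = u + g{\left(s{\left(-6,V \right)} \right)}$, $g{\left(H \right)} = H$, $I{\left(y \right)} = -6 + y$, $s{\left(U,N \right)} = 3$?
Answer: $- \frac{2}{1440529} \approx -1.3884 \cdot 10^{-6}$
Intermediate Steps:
$T{\left(V,u \right)} = \frac{3}{4} + \frac{u}{4}$ ($T{\left(V,u \right)} = \frac{u + 3}{4} = \frac{3 + u}{4} = \frac{3}{4} + \frac{u}{4}$)
$Z = -720295$ ($Z = 5 - \left(64 + 181\right)^{2} \cdot 12 = 5 - 245^{2} \cdot 12 = 5 - 60025 \cdot 12 = 5 - 720300 = -720295$)
$\frac{1}{Z + T{\left(I{\left(-5 \right)},7 \cdot 13 + 28 \right)}} = \frac{1}{-720295 + \left(\frac{3}{4} + \frac{7 \cdot 13 + 28}{4}\right)} = \frac{1}{-720295 + \left(\frac{3}{4} + \frac{91 + 28}{4}\right)} = \frac{1}{-720295 + \left(\frac{3}{4} + \frac{1}{4} \cdot 119\right)} = \frac{1}{-720295 + \left(\frac{3}{4} + \frac{119}{4}\right)} = \frac{1}{-720295 + \frac{61}{2}} = \frac{1}{- \frac{1440529}{2}} = - \frac{2}{1440529}$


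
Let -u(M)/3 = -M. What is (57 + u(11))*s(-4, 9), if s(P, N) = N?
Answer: 810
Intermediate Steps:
u(M) = 3*M (u(M) = -(-3)*M = 3*M)
(57 + u(11))*s(-4, 9) = (57 + 3*11)*9 = (57 + 33)*9 = 90*9 = 810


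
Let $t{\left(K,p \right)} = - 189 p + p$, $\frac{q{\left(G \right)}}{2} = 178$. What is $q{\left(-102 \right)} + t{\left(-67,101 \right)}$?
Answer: $-18632$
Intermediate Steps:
$q{\left(G \right)} = 356$ ($q{\left(G \right)} = 2 \cdot 178 = 356$)
$t{\left(K,p \right)} = - 188 p$
$q{\left(-102 \right)} + t{\left(-67,101 \right)} = 356 - 18988 = -18632$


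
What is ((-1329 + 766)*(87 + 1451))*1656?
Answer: -1433920464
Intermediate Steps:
((-1329 + 766)*(87 + 1451))*1656 = -563*1538*1656 = -865894*1656 = -1433920464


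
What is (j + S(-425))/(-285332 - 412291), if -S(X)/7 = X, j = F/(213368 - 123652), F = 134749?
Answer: -89013283/20862648356 ≈ -0.0042666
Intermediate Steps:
j = 134749/89716 (j = 134749/(213368 - 123652) = 134749/89716 ≈ 1.5020)
S(X) = -7*X
(j + S(-425))/(-285332 - 412291) = (134749/89716 - 7*(-425))/(-285332 - 412291) = (134749/89716 + 2975)/(-697623) = (267039849/89716)*(-1/697623) = -89013283/20862648356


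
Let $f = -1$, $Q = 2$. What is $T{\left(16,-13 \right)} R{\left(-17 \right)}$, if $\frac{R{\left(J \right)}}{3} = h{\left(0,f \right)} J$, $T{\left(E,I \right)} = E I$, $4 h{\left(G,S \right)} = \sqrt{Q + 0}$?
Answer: $2652 \sqrt{2} \approx 3750.5$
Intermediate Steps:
$h{\left(G,S \right)} = \frac{\sqrt{2}}{4}$ ($h{\left(G,S \right)} = \frac{\sqrt{2 + 0}}{4} = \frac{\sqrt{2}}{4}$)
$R{\left(J \right)} = \frac{3 J \sqrt{2}}{4}$ ($R{\left(J \right)} = 3 \frac{\sqrt{2}}{4} J = 3 \frac{J \sqrt{2}}{4} = \frac{3 J \sqrt{2}}{4}$)
$T{\left(16,-13 \right)} R{\left(-17 \right)} = 16 \left(-13\right) \frac{3}{4} \left(-17\right) \sqrt{2} = - 208 \left(- \frac{51 \sqrt{2}}{4}\right) = 2652 \sqrt{2}$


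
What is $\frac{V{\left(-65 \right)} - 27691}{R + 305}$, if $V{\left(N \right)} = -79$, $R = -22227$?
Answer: $\frac{13885}{10961} \approx 1.2668$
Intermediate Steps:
$\frac{V{\left(-65 \right)} - 27691}{R + 305} = \frac{-79 - 27691}{-22227 + 305} = - \frac{27770}{-21922} = \left(-27770\right) \left(- \frac{1}{21922}\right) = \frac{13885}{10961}$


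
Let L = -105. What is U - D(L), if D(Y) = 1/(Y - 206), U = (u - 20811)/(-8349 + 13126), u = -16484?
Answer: -11593968/1485647 ≈ -7.8040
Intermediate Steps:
U = -37295/4777 (U = (-16484 - 20811)/(-8349 + 13126) = -37295/4777 ≈ -7.8072)
D(Y) = 1/(-206 + Y)
U - D(L) = -37295/4777 - 1/(-206 - 105) = -37295/4777 - 1/(-311) = -37295/4777 - 1*(-1/311) = -37295/4777 + 1/311 = -11593968/1485647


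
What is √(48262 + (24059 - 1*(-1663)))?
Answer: 272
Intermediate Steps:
√(48262 + (24059 - 1*(-1663))) = √(48262 + (24059 + 1663)) = √(48262 + 25722) = √73984 = 272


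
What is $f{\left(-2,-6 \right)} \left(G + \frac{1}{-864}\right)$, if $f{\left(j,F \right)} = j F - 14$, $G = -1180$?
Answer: $\frac{1019521}{432} \approx 2360.0$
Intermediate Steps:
$f{\left(j,F \right)} = -14 + F j$ ($f{\left(j,F \right)} = F j - 14 = -14 + F j$)
$f{\left(-2,-6 \right)} \left(G + \frac{1}{-864}\right) = \left(-14 - -12\right) \left(-1180 + \frac{1}{-864}\right) = \left(-14 + 12\right) \left(-1180 - \frac{1}{864}\right) = \left(-2\right) \left(- \frac{1019521}{864}\right) = \frac{1019521}{432}$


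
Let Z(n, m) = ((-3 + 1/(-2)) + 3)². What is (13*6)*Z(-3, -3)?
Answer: 39/2 ≈ 19.500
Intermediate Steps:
Z(n, m) = ¼ (Z(n, m) = ((-3 - ½) + 3)² = (-7/2 + 3)² = (-½)² = ¼)
(13*6)*Z(-3, -3) = (13*6)*(¼) = 78*(¼) = 39/2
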